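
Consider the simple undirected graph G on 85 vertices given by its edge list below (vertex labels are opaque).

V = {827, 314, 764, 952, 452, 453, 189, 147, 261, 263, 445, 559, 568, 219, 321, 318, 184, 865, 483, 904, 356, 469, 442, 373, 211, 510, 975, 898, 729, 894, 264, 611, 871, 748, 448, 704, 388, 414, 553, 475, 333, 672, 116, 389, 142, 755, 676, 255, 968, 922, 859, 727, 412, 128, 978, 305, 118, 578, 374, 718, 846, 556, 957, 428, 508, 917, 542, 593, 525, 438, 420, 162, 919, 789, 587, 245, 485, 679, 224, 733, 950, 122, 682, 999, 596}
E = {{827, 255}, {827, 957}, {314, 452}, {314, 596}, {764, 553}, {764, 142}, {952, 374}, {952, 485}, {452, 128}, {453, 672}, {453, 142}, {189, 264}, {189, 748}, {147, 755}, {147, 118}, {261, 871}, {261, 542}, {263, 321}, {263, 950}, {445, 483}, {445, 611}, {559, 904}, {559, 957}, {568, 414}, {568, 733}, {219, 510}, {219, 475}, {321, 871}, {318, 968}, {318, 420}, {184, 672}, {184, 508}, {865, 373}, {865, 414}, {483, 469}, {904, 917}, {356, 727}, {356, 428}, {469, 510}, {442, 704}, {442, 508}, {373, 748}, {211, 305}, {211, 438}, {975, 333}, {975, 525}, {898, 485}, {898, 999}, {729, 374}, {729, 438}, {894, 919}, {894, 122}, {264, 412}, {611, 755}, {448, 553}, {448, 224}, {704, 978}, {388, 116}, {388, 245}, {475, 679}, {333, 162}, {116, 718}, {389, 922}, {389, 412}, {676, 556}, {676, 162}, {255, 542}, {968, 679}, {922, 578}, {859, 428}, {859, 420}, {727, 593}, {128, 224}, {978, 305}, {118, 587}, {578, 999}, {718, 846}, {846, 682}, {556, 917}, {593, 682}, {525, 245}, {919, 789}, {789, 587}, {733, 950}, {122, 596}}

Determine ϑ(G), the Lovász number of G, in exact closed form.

85*cos(pi/85)/(cos(pi/85) + 1)

deg(727) = 2; N(727) = {356, 593}.
N(789) = {919, 587}, |N(789)| = 2.
Vertex 957 has 2 neighbors: 827, 559.
N(469) = {483, 510}, |N(469)| = 2.
85-vertex 2-regular graph: this is C_{85}, the 85-cycle.
A has 43 distinct eigenvalues ≈ [2.0, 1.9945, 1.9782, 1.951, 1.9132, 1.8649, 1.8065, 1.7382, 1.6604, 1.5735, 1.478, 1.3745, 1.2634, 1.1455, 1.0213, 0.8915, 0.7568, 0.618, 0.4759, 0.3311, 0.1845, 0.037, -0.1108, -0.258, -0.4038, -0.5473, -0.6879, -0.8247, -0.957, -1.0841, -1.2053, -1.3198, -1.4272, -1.5268, -1.618, -1.7004, -1.7735, -1.837, -1.8904, -1.9334, -1.9659, -1.9877, -1.9986].
With N=85: ϑ(G) = 85·(-(-1)*2*cos(pi/85))/(2−(-2*cos(pi/85))) = 85*cos(pi/85)/(cos(pi/85) + 1).
Numerically 42.4855.
42 ≤ 85*cos(pi/85)/(cos(pi/85) + 1) ≤ 43: both strict.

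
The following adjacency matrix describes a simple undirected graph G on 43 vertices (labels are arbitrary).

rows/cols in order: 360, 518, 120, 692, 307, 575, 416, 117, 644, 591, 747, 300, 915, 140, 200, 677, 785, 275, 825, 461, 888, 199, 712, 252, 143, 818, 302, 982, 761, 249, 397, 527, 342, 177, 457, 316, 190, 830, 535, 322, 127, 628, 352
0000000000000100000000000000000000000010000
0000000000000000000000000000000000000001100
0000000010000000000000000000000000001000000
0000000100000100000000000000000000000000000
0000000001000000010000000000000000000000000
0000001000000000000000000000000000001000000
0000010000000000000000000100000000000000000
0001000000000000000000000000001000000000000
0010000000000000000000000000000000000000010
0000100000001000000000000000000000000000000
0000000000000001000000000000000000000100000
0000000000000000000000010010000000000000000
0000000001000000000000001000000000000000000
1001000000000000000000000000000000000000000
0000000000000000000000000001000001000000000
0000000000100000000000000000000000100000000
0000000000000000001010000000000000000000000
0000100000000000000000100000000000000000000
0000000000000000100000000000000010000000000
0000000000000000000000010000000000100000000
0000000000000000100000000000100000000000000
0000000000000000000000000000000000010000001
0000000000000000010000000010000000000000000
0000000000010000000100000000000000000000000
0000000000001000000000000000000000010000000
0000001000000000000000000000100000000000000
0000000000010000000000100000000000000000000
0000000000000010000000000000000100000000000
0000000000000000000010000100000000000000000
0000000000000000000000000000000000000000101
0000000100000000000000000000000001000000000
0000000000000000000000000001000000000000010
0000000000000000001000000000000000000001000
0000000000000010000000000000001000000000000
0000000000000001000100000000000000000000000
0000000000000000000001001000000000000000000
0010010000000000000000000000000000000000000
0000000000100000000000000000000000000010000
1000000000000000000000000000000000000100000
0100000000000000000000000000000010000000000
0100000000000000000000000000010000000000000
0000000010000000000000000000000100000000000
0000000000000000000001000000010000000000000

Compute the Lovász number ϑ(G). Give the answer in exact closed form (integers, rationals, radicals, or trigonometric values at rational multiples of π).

deg(307) = 2; N(307) = {591, 275}.
Vertex 352 has 2 neighbors: 199, 249.
deg(143) = 2; N(143) = {915, 316}.
deg(127) = 2; N(127) = {518, 249}.
2-regular, N=43; connected 2-regular on 43 ⇒ C_{43}.
spec(A) ≈ [2.0, 1.9787, 1.9152, 1.8109, 1.668, 1.4895, 1.2793, 1.0419, 0.7822, 0.5059, 0.2187, -0.073, -0.3633, -0.6458, -0.9145, -1.1637, -1.3881, -1.583, -1.7441, -1.868, -1.9522, -1.9947] (distinct, 4 d.p.).
λ_max=2, λ_min=-2*cos(pi/43); ϑ = −43·λ_min/(λ_max−λ_min) = 43*cos(pi/43)/(cos(pi/43) + 1).
= 21.4713… (decimal).
α=21, χ(Ḡ)=22; ϑ=43*cos(pi/43)/(cos(pi/43) + 1) lies between (both strict).

43*cos(pi/43)/(cos(pi/43) + 1)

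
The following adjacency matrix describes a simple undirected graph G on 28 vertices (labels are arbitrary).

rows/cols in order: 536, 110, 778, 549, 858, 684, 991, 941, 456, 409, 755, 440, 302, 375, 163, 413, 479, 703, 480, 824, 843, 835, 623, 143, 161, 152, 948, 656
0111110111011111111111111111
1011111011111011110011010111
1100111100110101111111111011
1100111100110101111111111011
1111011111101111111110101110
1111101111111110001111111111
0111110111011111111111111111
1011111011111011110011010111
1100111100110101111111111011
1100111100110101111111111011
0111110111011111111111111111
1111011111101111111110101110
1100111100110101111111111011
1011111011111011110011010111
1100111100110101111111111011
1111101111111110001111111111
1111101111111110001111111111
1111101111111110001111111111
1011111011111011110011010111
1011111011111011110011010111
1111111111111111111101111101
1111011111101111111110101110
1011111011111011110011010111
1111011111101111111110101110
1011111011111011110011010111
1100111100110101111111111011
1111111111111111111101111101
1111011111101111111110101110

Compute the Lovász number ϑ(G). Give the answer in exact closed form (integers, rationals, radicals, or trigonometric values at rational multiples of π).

N(991) = {110, 778, 549, 858, 684, 941, 456, 409, 440, 302, 375, 163, 413, 479, 703, 480, 824, 843, 835, 623, 143, 161, 152, 948, 656}, |N(991)| = 25.
deg(835) = 23; N(835) = {536, 110, 778, 549, 684, 991, 941, 456, 409, 755, 302, 375, 163, 413, 479, 703, 480, 824, 843, 623, 161, 152, 948}.
Vertex 623 has 21 neighbors: 536, 778, 549, 858, 684, 991, 456, 409, 755, 440, 302, 163, 413, 479, 703, 843, 835, 143, 152, 948, 656.
deg(843) = 26; N(843) = {536, 110, 778, 549, 858, 684, 991, 941, 456, 409, 755, 440, 302, 375, 163, 413, 479, 703, 480, 824, 835, 623, 143, 161, 152, 656}.
6 parts of sizes [7, 7, 5, 4, 3, 2]; α(G) = 7 = ϑ (perfect).
≈ 7.00000 (to 5 d.p.).
Check 7 ≤ 7 ≤ 7: collapsed.

7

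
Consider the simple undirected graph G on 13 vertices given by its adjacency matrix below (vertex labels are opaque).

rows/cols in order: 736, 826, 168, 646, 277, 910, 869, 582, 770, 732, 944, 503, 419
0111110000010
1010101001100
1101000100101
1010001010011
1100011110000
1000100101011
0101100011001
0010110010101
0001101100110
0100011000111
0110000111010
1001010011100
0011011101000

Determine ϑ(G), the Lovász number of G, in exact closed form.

deg(168) = 6; N(168) = {736, 826, 646, 582, 944, 419}.
Vertex 826 has 6 neighbors: 736, 168, 277, 869, 732, 944.
deg(910) = 6; N(910) = {736, 277, 582, 732, 503, 419}.
deg(770) = 6; N(770) = {646, 277, 869, 582, 944, 503}.
6-regular, N=13; strongly regular (13,6,2,3).
The 3 distinct eigenvalues: [6.0, 1.303, -2.303].
With N=13: ϑ(G) = 13·(-(-sqrt(13)/2 - 1/2))/(6−(-sqrt(13)/2 - 1/2)) = sqrt(13).
≈ 3.605551275 (to 9 d.p.).

sqrt(13)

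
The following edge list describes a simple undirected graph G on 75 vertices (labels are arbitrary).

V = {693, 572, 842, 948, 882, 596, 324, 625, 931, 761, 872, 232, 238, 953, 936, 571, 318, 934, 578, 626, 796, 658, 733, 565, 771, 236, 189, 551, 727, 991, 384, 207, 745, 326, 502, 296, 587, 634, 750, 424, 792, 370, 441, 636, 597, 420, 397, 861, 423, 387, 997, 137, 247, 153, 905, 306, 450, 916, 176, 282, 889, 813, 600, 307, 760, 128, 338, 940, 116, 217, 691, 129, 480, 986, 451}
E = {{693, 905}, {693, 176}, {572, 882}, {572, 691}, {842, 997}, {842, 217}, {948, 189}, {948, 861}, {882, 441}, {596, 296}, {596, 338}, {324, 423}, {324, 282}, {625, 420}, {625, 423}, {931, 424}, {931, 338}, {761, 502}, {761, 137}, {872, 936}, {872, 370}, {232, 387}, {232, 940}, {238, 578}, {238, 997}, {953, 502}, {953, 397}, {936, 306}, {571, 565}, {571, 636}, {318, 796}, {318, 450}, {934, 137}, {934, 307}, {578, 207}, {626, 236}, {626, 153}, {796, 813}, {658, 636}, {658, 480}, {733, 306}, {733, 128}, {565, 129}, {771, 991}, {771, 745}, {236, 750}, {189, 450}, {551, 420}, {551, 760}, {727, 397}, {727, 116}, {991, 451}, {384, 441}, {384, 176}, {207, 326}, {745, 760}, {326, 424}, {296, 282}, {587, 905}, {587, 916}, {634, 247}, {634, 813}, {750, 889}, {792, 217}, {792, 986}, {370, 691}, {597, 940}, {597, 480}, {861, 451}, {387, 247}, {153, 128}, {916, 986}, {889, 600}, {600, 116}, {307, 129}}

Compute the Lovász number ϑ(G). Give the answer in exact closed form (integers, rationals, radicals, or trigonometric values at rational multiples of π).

N(953) = {502, 397}, |N(953)| = 2.
deg(997) = 2; N(997) = {842, 238}.
Vertex 296 has 2 neighbors: 596, 282.
deg(153) = 2; N(153) = {626, 128}.
2-regular, N=75; connected 2-regular on 75 ⇒ C_{75}.
Distinct eigenvalues (to 4 d.p.): [2.0, 1.993, 1.972, 1.9372, 1.8888, 1.8271, 1.7526, 1.6658, 1.5674, 1.4579, 1.3383, 1.2092, 1.0717, 0.9266, 0.775, 0.618, 0.4567, 0.2922, 0.1256, -0.0419, -0.2091, -0.3748, -0.5378, -0.6971, -0.8516, -1.0, -1.1414, -1.2748, -1.3993, -1.514, -1.618, -1.7107, -1.7914, -1.8596, -1.9146, -1.9563, -1.9842, -1.9982].
ϑ = −N·λ_min/(λ_max−λ_min) = −75·(-2*cos(pi/75))/(2−(-2*cos(pi/75))) = 75*cos(pi/75)/(cos(pi/75) + 1).
= 37.483546… (decimal).
37 ≤ 75*cos(pi/75)/(cos(pi/75) + 1) ≤ 38: both strict.

75*cos(pi/75)/(cos(pi/75) + 1)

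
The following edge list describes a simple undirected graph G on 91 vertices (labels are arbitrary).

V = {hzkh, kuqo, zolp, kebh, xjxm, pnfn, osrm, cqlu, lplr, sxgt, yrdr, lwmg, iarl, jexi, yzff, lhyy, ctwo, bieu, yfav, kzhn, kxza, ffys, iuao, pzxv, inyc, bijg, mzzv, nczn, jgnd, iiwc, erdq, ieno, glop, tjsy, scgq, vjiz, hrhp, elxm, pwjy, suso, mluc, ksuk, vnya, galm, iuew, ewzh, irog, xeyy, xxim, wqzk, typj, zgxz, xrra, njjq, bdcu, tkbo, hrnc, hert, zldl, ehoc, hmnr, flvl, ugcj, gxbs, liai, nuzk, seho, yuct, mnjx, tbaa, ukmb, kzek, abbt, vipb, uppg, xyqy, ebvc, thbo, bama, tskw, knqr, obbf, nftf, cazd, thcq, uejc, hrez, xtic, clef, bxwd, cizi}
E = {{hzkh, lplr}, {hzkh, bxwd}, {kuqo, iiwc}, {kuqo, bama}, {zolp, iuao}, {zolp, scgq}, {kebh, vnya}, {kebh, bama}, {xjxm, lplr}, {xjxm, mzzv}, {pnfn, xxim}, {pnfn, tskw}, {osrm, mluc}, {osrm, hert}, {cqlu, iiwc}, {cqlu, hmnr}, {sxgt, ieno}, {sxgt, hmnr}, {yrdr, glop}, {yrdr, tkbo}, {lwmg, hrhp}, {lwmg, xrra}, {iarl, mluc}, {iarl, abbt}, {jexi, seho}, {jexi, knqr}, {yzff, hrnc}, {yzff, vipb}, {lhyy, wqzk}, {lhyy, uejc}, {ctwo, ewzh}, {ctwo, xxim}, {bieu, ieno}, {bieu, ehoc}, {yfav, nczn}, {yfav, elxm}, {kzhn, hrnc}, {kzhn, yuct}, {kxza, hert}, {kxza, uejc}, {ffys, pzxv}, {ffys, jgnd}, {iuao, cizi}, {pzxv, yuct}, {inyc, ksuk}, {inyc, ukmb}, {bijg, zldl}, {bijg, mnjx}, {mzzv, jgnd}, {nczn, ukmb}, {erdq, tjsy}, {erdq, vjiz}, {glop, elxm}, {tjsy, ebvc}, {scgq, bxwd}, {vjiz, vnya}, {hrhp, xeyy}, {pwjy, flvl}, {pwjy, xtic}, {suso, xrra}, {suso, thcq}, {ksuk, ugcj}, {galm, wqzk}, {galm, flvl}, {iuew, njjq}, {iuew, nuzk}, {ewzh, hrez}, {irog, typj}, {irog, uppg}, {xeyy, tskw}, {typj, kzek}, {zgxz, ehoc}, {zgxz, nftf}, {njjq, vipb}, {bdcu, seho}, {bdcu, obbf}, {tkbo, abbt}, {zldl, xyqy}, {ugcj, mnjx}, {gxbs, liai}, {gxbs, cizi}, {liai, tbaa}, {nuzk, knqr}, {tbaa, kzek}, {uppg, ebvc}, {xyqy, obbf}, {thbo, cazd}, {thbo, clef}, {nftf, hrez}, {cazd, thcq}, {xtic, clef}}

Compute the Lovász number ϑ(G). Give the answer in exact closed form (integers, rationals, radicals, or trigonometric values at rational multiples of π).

91*cos(pi/91)/(cos(pi/91) + 1)

N(scgq) = {zolp, bxwd}, |N(scgq)| = 2.
Vertex ewzh has 2 neighbors: ctwo, hrez.
N(thcq) = {suso, cazd}, |N(thcq)| = 2.
Vertex lwmg has 2 neighbors: hrhp, xrra.
G on 91 vertices is 2-regular; this is C_{91}, the 91-cycle.
Distinct eigenvalues (to 4 d.p.): [2.0, 1.9952, 1.981, 1.9572, 1.9242, 1.882, 1.8308, 1.7709, 1.7026, 1.6261, 1.5419, 1.4504, 1.3519, 1.247, 1.1361, 1.0199, 0.8987, 0.7733, 0.6442, 0.5121, 0.3775, 0.2411, 0.1035, -0.0345, -0.1724, -0.3095, -0.445, -0.5785, -0.7092, -0.8365, -0.9599, -1.0786, -1.1923, -1.3002, -1.402, -1.497, -1.585, -1.6653, -1.7378, -1.8019, -1.8575, -1.9042, -1.9419, -1.9703, -1.9893, -1.9988].
Lovász: ϑ = −91(-2*cos(pi/91))/(2+-(-1)*2*cos(pi/91)) = 91*cos(pi/91)/(cos(pi/91) + 1).
≈ 45.486440158 (to 9 d.p.).
45 ≤ 91*cos(pi/91)/(cos(pi/91) + 1) ≤ 46: both strict.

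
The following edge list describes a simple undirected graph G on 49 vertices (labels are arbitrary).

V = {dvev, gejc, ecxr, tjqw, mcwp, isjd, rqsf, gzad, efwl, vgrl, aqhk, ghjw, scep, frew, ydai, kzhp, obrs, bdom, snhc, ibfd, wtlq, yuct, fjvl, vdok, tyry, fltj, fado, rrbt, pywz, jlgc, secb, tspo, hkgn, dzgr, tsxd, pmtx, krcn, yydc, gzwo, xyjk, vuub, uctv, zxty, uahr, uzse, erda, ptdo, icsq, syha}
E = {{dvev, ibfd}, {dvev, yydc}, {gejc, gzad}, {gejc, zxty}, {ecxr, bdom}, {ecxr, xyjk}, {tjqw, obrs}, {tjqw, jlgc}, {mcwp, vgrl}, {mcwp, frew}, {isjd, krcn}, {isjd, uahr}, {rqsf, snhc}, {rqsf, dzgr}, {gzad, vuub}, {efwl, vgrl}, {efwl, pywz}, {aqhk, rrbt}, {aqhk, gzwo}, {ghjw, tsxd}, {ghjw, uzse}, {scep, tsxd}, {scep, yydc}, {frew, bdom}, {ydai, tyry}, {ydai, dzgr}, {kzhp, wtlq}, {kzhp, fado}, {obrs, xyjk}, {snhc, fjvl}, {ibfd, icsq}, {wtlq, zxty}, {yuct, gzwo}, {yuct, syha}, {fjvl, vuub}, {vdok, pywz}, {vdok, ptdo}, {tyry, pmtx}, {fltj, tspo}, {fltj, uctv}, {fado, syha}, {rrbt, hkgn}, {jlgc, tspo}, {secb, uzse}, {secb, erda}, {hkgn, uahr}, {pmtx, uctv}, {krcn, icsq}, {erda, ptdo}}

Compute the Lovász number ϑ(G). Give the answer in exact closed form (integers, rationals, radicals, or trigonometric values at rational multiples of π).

Vertex erda has 2 neighbors: secb, ptdo.
N(icsq) = {ibfd, krcn}, |N(icsq)| = 2.
Vertex snhc has 2 neighbors: rqsf, fjvl.
Vertex yydc has 2 neighbors: dvev, scep.
Regular of degree 2 on 49 vertices: connected 2-regular on 49 ⇒ C_{49}.
A has 25 distinct eigenvalues ≈ [2.0, 1.98358, 1.93459, 1.85383, 1.74264, 1.60283, 1.4367, 1.24698, 1.03679, 0.80957, 0.56906, 0.3192, 0.0641, -0.19205, -0.44504, -0.69073, -0.92508, -1.14423, -1.3446, -1.52289, -1.67618, -1.80194, -1.89811, -1.96312, -1.99589].
−49·(-2*cos(pi/49)) / ((2)−(-2*cos(pi/49))) = 49*cos(pi/49)/(cos(pi/49) + 1) = ϑ(G).
= 24.474805… (decimal).
Check 24 ≤ 49*cos(pi/49)/(cos(pi/49) + 1) ≤ 25: both strict.

49*cos(pi/49)/(cos(pi/49) + 1)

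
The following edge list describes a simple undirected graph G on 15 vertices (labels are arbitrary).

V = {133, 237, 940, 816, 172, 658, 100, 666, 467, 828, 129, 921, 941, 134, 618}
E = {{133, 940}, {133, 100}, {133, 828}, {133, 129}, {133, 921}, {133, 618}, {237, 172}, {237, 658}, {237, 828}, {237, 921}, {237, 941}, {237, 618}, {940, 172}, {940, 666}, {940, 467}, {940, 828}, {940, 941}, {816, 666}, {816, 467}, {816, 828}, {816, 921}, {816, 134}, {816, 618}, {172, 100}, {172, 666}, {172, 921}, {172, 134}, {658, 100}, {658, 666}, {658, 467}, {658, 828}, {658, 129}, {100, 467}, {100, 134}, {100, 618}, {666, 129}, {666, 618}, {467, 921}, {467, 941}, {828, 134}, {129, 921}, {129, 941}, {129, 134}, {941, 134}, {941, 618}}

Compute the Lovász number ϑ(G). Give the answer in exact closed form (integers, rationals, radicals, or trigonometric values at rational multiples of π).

N(467) = {940, 816, 658, 100, 921, 941}, |N(467)| = 6.
deg(828) = 6; N(828) = {133, 237, 940, 816, 658, 134}.
Vertex 816 has 6 neighbors: 666, 467, 828, 921, 134, 618.
deg(941) = 6; N(941) = {237, 940, 467, 129, 134, 618}.
Regular of degree 6 on 15 vertices: Kneser-type, 2-subsets of [6].
spec(A) ≈ [6.0, 1.0, -3.0] (distinct, 3 d.p.).
λ_max=6, λ_min=-3; ϑ = −15·λ_min/(λ_max−λ_min) = 5.
Numerically 5.00000.

5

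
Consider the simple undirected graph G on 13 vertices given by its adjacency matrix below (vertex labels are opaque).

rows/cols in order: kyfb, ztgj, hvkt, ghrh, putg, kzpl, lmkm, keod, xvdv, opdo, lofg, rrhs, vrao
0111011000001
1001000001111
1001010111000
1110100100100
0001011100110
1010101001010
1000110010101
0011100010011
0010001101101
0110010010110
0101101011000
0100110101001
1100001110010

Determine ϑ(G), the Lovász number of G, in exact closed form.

sqrt(13)

N(lofg) = {ztgj, ghrh, putg, lmkm, xvdv, opdo}, |N(lofg)| = 6.
deg(hvkt) = 6; N(hvkt) = {kyfb, ghrh, kzpl, keod, xvdv, opdo}.
N(rrhs) = {ztgj, putg, kzpl, keod, opdo, vrao}, |N(rrhs)| = 6.
N(keod) = {hvkt, ghrh, putg, xvdv, rrhs, vrao}, |N(keod)| = 6.
Regular of degree 6 on 13 vertices: strongly regular (13,6,2,3).
spec(A) ≈ [6.0, 1.3028, -2.3028] (distinct, 4 d.p.).
λ_max=6, λ_min=-sqrt(13)/2 - 1/2; ϑ = −13·λ_min/(λ_max−λ_min) = sqrt(13).
ϑ(G) ≈ 3.6056.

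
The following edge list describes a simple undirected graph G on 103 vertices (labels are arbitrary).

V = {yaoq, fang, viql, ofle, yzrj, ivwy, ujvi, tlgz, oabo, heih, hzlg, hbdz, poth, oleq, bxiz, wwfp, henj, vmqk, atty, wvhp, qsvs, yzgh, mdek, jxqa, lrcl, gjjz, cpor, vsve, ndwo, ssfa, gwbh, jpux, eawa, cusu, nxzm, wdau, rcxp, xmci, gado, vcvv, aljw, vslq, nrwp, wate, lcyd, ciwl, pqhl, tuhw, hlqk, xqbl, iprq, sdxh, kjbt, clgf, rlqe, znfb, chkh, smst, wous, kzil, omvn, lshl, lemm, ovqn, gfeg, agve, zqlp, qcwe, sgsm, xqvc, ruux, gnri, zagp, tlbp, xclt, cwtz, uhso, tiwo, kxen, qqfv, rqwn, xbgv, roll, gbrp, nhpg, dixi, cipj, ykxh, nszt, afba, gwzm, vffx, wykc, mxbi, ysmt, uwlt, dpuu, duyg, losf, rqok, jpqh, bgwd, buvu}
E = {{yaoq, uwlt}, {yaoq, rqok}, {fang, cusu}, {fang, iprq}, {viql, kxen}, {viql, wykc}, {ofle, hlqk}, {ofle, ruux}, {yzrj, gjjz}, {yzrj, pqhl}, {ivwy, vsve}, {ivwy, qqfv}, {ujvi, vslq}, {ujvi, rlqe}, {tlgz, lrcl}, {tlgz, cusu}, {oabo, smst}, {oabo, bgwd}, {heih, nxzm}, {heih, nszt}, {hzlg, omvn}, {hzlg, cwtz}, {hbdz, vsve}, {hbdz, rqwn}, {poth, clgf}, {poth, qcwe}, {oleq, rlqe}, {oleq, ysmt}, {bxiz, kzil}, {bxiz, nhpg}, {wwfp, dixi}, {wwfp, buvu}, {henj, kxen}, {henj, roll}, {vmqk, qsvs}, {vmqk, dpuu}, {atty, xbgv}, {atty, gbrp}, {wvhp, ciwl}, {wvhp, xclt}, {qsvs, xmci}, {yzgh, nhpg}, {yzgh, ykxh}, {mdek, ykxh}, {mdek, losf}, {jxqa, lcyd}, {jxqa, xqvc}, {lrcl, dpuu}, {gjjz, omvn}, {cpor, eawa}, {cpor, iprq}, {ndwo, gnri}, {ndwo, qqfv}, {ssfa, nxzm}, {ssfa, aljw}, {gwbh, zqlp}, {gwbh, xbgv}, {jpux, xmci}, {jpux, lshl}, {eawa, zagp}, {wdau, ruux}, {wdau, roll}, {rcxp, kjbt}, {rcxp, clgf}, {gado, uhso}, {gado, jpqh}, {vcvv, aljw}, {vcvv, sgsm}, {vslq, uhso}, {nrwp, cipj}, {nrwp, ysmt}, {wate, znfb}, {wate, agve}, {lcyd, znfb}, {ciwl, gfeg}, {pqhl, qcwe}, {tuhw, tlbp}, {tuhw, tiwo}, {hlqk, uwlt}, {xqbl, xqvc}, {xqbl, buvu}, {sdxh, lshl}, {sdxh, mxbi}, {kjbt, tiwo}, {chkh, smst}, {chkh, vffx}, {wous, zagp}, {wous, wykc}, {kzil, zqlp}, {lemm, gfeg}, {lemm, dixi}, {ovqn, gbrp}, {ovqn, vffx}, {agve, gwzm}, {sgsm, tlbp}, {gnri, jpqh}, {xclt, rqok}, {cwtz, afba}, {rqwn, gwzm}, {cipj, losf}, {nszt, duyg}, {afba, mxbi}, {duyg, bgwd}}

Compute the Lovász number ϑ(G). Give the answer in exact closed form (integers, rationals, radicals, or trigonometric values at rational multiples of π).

N(dixi) = {wwfp, lemm}, |N(dixi)| = 2.
Vertex lemm has 2 neighbors: gfeg, dixi.
Vertex ykxh has 2 neighbors: yzgh, mdek.
N(cusu) = {fang, tlgz}, |N(cusu)| = 2.
103-vertex 2-regular graph: this is C_{103}, the 103-cycle.
A has 52 distinct eigenvalues ≈ [2.0, 1.9963, 1.9851, 1.9666, 1.9408, 1.9077, 1.8675, 1.8204, 1.7665, 1.7061, 1.6393, 1.5664, 1.4876, 1.4034, 1.3139, 1.2195, 1.1206, 1.0176, 0.9107, 0.8004, 0.6872, 0.5714, 0.4535, 0.3339, 0.2131, 0.0915, -0.0305, -0.1524, -0.2736, -0.3939, -0.5127, -0.6296, -0.7442, -0.856, -0.9646, -1.0696, -1.1706, -1.2673, -1.3593, -1.4462, -1.5277, -1.6036, -1.6735, -1.7371, -1.7943, -1.8448, -1.8885, -1.9251, -1.9546, -1.9768, -1.9916, -1.9991].
−103·(-2*cos(pi/103)) / ((2)−(-2*cos(pi/103))) = 103*cos(pi/103)/(cos(pi/103) + 1) = ϑ(G).
ϑ(G) ≈ 51.48802.
Lovász sandwich 51 ≤ 103*cos(pi/103)/(cos(pi/103) + 1) ≤ 52: both strict.

103*cos(pi/103)/(cos(pi/103) + 1)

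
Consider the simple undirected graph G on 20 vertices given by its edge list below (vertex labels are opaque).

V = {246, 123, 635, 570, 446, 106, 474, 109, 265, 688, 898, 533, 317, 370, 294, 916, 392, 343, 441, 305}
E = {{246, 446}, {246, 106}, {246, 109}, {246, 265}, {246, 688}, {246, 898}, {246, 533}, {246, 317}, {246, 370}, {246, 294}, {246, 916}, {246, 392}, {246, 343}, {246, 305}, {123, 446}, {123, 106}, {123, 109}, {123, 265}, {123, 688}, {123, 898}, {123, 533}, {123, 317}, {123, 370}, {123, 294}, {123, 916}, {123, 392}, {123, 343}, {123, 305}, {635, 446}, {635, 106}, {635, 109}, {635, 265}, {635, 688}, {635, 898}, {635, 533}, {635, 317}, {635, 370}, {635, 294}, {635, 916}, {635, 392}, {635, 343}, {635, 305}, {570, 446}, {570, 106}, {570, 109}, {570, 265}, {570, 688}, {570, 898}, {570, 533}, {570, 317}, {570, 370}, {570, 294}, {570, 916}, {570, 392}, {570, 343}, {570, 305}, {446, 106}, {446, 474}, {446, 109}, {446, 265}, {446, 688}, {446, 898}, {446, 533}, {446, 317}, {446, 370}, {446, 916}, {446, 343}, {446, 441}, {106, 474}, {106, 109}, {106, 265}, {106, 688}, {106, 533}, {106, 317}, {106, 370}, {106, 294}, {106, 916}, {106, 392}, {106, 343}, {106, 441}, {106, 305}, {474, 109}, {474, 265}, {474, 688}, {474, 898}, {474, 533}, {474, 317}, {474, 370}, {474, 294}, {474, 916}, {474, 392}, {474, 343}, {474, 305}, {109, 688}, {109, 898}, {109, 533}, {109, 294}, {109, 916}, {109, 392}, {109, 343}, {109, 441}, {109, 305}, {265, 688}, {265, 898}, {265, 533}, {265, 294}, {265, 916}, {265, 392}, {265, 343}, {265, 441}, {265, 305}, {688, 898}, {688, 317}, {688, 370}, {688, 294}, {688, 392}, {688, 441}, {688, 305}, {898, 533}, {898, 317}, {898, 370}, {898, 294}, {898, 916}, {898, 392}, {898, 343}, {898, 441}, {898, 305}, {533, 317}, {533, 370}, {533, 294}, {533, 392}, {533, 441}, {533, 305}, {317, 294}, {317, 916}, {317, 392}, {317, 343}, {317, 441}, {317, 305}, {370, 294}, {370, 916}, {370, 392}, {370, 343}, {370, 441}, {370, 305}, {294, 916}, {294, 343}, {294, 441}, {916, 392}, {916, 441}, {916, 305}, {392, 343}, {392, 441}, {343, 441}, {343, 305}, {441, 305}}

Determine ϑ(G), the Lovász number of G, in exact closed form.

6

deg(123) = 14; N(123) = {446, 106, 109, 265, 688, 898, 533, 317, 370, 294, 916, 392, 343, 305}.
Vertex 441 has 14 neighbors: 446, 106, 109, 265, 688, 898, 533, 317, 370, 294, 916, 392, 343, 305.
N(635) = {446, 106, 109, 265, 688, 898, 533, 317, 370, 294, 916, 392, 343, 305}, |N(635)| = 14.
N(688) = {246, 123, 635, 570, 446, 106, 474, 109, 265, 898, 317, 370, 294, 392, 441, 305}, |N(688)| = 16.
Complete 5-partite, parts [6, 4, 4, 4, 2]: perfect, ϑ = α = 6.
ϑ(G) ≈ 6.000000.
Check 6 ≤ 6 ≤ 6: collapsed.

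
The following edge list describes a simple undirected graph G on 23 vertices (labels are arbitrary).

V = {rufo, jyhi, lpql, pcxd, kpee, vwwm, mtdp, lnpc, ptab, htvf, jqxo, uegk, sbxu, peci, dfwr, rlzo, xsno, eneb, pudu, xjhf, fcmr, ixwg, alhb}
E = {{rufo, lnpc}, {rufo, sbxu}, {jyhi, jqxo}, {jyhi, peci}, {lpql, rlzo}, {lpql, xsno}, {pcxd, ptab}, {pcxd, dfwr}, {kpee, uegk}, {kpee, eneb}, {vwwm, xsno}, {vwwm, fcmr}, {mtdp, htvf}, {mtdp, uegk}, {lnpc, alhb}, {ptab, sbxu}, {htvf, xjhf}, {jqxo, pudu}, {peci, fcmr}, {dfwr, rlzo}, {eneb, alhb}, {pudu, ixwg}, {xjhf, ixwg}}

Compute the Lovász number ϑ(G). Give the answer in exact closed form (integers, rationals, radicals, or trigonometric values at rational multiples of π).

23*cos(pi/23)/(cos(pi/23) + 1)

N(pcxd) = {ptab, dfwr}, |N(pcxd)| = 2.
deg(lnpc) = 2; N(lnpc) = {rufo, alhb}.
Vertex ixwg has 2 neighbors: pudu, xjhf.
deg(jqxo) = 2; N(jqxo) = {jyhi, pudu}.
23-vertex 2-regular graph: connected 2-regular on 23 ⇒ C_{23}.
spec(A) ≈ [2.0, 1.925835, 1.708839, 1.365106, 0.92013, 0.406912, -0.136485, -0.669759, -1.153361, -1.551423, -1.834423, -1.981372] (distinct, 6 d.p.).
−23·(-2*cos(pi/23)) / ((2)−(-2*cos(pi/23))) = 23*cos(pi/23)/(cos(pi/23) + 1) = ϑ(G).
= 11.446193612… (decimal).
α=11, χ(Ḡ)=12; ϑ=23*cos(pi/23)/(cos(pi/23) + 1) lies between (both strict).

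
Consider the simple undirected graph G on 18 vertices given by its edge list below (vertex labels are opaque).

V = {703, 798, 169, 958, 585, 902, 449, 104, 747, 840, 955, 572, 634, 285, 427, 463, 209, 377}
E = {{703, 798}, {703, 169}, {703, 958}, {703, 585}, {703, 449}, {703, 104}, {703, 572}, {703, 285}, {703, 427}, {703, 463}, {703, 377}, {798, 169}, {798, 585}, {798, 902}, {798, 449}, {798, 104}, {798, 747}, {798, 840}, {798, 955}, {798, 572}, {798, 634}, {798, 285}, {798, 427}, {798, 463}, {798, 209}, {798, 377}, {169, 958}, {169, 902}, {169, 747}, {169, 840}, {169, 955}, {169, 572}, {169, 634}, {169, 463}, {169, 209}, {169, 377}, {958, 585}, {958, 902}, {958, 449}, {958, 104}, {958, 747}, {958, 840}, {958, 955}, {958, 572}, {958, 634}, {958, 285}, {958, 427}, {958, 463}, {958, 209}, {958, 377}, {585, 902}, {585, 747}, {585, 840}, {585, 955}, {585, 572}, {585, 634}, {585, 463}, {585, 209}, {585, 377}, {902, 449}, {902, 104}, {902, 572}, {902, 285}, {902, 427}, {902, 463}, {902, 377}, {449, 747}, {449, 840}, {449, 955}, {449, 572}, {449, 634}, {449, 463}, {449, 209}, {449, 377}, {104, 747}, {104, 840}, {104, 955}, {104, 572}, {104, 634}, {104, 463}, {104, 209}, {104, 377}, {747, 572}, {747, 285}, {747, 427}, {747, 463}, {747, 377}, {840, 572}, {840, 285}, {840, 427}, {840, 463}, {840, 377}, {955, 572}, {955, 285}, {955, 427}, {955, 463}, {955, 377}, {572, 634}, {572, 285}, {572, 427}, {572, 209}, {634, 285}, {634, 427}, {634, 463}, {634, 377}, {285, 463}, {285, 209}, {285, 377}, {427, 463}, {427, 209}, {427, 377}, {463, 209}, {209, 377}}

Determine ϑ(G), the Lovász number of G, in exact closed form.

deg(747) = 11; N(747) = {798, 169, 958, 585, 449, 104, 572, 285, 427, 463, 377}.
deg(377) = 15; N(377) = {703, 798, 169, 958, 585, 902, 449, 104, 747, 840, 955, 634, 285, 427, 209}.
deg(572) = 15; N(572) = {703, 798, 169, 958, 585, 902, 449, 104, 747, 840, 955, 634, 285, 427, 209}.
deg(955) = 11; N(955) = {798, 169, 958, 585, 449, 104, 572, 285, 427, 463, 377}.
G = K_{7,6,3,2}: α = 7 = χ(Ḡ), so ϑ = 7.
= 7.00000… (decimal).
7 ≤ 7 ≤ 7: collapsed.

7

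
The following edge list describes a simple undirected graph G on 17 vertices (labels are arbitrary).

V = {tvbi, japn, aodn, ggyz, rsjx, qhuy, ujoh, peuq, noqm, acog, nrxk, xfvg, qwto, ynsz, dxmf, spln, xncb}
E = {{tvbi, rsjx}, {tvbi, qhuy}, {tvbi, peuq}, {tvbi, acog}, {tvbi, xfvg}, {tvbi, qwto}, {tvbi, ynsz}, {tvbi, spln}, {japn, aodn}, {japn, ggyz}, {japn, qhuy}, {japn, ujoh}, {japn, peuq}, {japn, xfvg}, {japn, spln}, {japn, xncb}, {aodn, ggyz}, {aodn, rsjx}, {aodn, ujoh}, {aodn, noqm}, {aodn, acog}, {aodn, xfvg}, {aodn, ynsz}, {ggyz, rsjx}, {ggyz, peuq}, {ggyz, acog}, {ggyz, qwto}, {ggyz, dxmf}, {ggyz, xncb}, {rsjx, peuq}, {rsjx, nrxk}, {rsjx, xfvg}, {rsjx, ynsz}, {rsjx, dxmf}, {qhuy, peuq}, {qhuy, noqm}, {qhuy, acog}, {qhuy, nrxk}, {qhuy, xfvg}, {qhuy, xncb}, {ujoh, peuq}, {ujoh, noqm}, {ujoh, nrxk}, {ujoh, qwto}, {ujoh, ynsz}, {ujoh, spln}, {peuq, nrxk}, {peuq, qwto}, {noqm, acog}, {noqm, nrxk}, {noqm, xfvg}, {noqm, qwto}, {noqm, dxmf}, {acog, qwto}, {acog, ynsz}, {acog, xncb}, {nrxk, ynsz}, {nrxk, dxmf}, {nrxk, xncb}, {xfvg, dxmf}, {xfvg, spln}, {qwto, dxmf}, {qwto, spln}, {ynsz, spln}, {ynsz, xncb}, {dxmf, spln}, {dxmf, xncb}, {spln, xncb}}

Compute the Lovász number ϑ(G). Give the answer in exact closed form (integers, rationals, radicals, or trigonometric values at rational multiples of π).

sqrt(17)

N(ujoh) = {japn, aodn, peuq, noqm, nrxk, qwto, ynsz, spln}, |N(ujoh)| = 8.
N(acog) = {tvbi, aodn, ggyz, qhuy, noqm, qwto, ynsz, xncb}, |N(acog)| = 8.
deg(aodn) = 8; N(aodn) = {japn, ggyz, rsjx, ujoh, noqm, acog, xfvg, ynsz}.
deg(xncb) = 8; N(xncb) = {japn, ggyz, qhuy, acog, nrxk, ynsz, dxmf, spln}.
Regular of degree 8 on 17 vertices: strongly regular (17,8,3,4).
A has 3 distinct eigenvalues ≈ [8.0, 1.56155, -2.56155].
ϑ = −N·λ_min/(λ_max−λ_min) = −17·(-sqrt(17)/2 - 1/2)/(8−(-sqrt(17)/2 - 1/2)) = sqrt(17).
ϑ(G) ≈ 4.123105626.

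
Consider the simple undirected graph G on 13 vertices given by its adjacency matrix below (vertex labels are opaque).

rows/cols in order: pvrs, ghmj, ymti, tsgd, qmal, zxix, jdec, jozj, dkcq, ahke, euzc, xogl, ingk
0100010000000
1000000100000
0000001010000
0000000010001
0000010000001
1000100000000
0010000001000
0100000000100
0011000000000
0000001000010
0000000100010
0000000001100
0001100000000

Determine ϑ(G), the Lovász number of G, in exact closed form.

Vertex ingk has 2 neighbors: tsgd, qmal.
deg(euzc) = 2; N(euzc) = {jozj, xogl}.
Vertex tsgd has 2 neighbors: dkcq, ingk.
deg(qmal) = 2; N(qmal) = {zxix, ingk}.
G on 13 vertices is 2-regular; this is C_{13}, the 13-cycle.
A has 7 distinct eigenvalues ≈ [2.0, 1.7709, 1.1361, 0.2411, -0.7092, -1.497, -1.9419].
−13·(-2*cos(pi/13)) / ((2)−(-2*cos(pi/13))) = 13*cos(pi/13)/(cos(pi/13) + 1) = ϑ(G).
= 6.4041686… (decimal).
Lovász sandwich 6 ≤ 13*cos(pi/13)/(cos(pi/13) + 1) ≤ 7: both strict.

13*cos(pi/13)/(cos(pi/13) + 1)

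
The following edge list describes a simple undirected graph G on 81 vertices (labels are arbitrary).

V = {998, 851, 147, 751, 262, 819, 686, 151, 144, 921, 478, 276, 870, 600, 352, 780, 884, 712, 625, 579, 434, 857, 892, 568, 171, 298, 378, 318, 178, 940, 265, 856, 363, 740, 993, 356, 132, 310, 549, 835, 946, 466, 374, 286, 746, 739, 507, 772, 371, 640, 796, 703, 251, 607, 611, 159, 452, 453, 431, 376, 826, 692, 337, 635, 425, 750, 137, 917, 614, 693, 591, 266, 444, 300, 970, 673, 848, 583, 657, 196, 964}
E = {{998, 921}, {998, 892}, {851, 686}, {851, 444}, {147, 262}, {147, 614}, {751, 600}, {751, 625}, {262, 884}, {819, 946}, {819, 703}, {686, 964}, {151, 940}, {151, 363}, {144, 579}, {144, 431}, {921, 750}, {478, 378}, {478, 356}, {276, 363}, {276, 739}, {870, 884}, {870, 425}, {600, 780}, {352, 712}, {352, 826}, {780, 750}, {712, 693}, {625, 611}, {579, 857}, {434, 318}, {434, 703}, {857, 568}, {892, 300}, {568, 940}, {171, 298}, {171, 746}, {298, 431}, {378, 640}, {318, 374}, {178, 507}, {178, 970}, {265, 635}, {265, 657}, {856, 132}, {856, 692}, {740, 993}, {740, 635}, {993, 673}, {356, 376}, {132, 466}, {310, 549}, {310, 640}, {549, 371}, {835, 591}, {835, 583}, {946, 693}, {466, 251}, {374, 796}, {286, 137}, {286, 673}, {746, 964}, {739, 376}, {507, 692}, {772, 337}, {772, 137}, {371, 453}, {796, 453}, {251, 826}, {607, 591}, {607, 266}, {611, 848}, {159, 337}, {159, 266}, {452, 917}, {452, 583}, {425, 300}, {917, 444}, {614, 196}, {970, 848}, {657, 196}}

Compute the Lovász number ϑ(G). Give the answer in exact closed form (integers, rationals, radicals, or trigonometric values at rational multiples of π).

deg(600) = 2; N(600) = {751, 780}.
N(856) = {132, 692}, |N(856)| = 2.
Vertex 286 has 2 neighbors: 137, 673.
N(310) = {549, 640}, |N(310)| = 2.
81-vertex 2-regular graph: this is C_{81}, the 81-cycle.
A has 41 distinct eigenvalues ≈ [2.0, 1.994, 1.976, 1.946, 1.904, 1.851, 1.787, 1.712, 1.627, 1.532, 1.428, 1.315, 1.194, 1.066, 0.932, 0.792, 0.647, 0.499, 0.347, 0.194, 0.039, -0.116, -0.271, -0.423, -0.574, -0.72, -0.863, -1.0, -1.131, -1.256, -1.372, -1.481, -1.581, -1.671, -1.751, -1.821, -1.879, -1.927, -1.963, -1.986, -1.998].
Lovász (edge-transitive): ϑ = −81·(-2*cos(pi/81))/((2)−(-2*cos(pi/81))) = 81*cos(pi/81)/(cos(pi/81) + 1).
≈ 40.4848 (to 4 d.p.).
α=40, χ(Ḡ)=41; ϑ=81*cos(pi/81)/(cos(pi/81) + 1) lies between (both strict).

81*cos(pi/81)/(cos(pi/81) + 1)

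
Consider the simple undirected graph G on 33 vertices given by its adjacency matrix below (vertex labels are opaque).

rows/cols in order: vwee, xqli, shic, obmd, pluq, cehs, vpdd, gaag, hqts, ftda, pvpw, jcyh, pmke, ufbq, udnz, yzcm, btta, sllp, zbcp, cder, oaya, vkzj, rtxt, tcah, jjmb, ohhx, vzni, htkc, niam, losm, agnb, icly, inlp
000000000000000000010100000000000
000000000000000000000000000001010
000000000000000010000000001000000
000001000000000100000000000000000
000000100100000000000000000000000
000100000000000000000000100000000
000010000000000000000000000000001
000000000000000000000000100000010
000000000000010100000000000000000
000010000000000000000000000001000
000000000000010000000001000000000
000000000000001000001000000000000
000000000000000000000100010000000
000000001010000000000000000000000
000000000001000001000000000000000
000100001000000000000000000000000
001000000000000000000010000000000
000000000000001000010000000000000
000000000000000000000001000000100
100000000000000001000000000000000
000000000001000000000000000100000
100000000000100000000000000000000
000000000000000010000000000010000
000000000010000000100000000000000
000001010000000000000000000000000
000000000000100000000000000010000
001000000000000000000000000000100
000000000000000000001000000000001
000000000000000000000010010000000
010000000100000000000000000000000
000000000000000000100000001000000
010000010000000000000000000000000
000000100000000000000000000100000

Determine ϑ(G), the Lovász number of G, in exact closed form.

33*cos(pi/33)/(cos(pi/33) + 1)

deg(icly) = 2; N(icly) = {xqli, gaag}.
N(cehs) = {obmd, jjmb}, |N(cehs)| = 2.
N(vpdd) = {pluq, inlp}, |N(vpdd)| = 2.
Vertex hqts has 2 neighbors: ufbq, yzcm.
2-regular, N=33; a single 33-cycle (edge-transitive).
Distinct eigenvalues (to 4 d.p.): [2.0, 1.9639, 1.8567, 1.6825, 1.4475, 1.1601, 0.8308, 0.4715, 0.0952, -0.2846, -0.6541, -1.0, -1.3097, -1.5721, -1.7777, -1.919, -1.9909].
ϑ = −N·λ_min/(λ_max−λ_min) = −33·(-2*cos(pi/33))/(2−(-2*cos(pi/33))) = 33*cos(pi/33)/(cos(pi/33) + 1).
ϑ(G) ≈ 16.46256.
Lovász sandwich 16 ≤ 33*cos(pi/33)/(cos(pi/33) + 1) ≤ 17: both strict.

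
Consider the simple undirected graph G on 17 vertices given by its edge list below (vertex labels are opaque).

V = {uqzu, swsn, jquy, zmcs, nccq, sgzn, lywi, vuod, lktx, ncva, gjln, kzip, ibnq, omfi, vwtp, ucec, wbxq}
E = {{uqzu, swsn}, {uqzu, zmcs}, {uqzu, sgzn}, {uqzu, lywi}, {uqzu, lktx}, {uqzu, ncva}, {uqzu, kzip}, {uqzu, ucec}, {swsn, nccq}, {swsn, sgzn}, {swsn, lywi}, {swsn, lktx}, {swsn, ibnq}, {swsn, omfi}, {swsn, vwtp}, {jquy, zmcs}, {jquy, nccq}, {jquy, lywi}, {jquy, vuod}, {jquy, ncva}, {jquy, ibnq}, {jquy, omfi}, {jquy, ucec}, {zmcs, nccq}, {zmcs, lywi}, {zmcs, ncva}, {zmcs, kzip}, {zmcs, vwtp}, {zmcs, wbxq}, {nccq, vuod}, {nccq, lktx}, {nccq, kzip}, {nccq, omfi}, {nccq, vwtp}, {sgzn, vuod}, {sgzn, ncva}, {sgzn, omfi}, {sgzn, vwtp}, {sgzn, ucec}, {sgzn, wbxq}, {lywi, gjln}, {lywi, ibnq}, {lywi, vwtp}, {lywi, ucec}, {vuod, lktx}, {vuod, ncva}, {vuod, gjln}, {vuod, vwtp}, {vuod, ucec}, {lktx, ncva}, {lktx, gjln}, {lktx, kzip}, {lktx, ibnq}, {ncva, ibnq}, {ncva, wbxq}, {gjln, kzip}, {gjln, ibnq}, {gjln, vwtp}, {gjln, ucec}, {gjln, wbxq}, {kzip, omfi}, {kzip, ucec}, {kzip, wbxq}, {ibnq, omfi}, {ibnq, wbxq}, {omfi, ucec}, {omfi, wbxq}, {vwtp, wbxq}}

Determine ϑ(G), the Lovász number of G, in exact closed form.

deg(swsn) = 8; N(swsn) = {uqzu, nccq, sgzn, lywi, lktx, ibnq, omfi, vwtp}.
deg(sgzn) = 8; N(sgzn) = {uqzu, swsn, vuod, ncva, omfi, vwtp, ucec, wbxq}.
Vertex nccq has 8 neighbors: swsn, jquy, zmcs, vuod, lktx, kzip, omfi, vwtp.
N(gjln) = {lywi, vuod, lktx, kzip, ibnq, vwtp, ucec, wbxq}, |N(gjln)| = 8.
Regular of degree 8 on 17 vertices: Paley(17): SR with (k,λ,μ)=(8,3,4).
spec(A) ≈ [8.0, 1.562, -2.562] (distinct, 3 d.p.).
ϑ = −N·λ_min/(λ_max−λ_min) = −17·(-sqrt(17)/2 - 1/2)/(8−(-sqrt(17)/2 - 1/2)) = sqrt(17).
ϑ(G) ≈ 4.12311.

sqrt(17)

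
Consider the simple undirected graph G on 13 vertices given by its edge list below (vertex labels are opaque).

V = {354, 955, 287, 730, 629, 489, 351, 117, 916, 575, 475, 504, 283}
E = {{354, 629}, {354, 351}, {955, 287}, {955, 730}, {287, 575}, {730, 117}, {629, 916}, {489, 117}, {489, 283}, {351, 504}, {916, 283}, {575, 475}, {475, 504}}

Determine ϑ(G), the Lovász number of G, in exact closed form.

deg(629) = 2; N(629) = {354, 916}.
Vertex 287 has 2 neighbors: 955, 575.
deg(354) = 2; N(354) = {629, 351}.
deg(351) = 2; N(351) = {354, 504}.
2-regular, N=13; the odd cycle C_{13}.
Distinct eigenvalues (to 6 d.p.): [2.0, 1.770912, 1.136129, 0.241073, -0.70921, -1.497021, -1.941884].
Lovász: ϑ = −13(-2*cos(pi/13))/(2+-(-1)*2*cos(pi/13)) = 13*cos(pi/13)/(cos(pi/13) + 1).
≈ 6.4042 (to 4 d.p.).
Check 6 ≤ 13*cos(pi/13)/(cos(pi/13) + 1) ≤ 7: both strict.

13*cos(pi/13)/(cos(pi/13) + 1)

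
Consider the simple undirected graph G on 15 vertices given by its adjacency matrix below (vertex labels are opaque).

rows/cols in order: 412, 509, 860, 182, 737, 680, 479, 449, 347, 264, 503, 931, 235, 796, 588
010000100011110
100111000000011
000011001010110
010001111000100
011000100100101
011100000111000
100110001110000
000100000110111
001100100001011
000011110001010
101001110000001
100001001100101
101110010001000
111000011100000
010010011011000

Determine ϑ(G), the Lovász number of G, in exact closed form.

5

N(860) = {737, 680, 347, 503, 235, 796}, |N(860)| = 6.
Vertex 737 has 6 neighbors: 509, 860, 479, 264, 235, 588.
Vertex 264 has 6 neighbors: 737, 680, 479, 449, 931, 796.
Vertex 931 has 6 neighbors: 412, 680, 347, 264, 235, 588.
Regular of degree 6 on 15 vertices: this is K(6,2), the Kneser graph.
spec(A) ≈ [6.0, 1.0, -3.0] (distinct, 6 d.p.).
Lovász (edge-transitive): ϑ = −15·(-3)/((6)−(-3)) = 5.
= 5.0000… (decimal).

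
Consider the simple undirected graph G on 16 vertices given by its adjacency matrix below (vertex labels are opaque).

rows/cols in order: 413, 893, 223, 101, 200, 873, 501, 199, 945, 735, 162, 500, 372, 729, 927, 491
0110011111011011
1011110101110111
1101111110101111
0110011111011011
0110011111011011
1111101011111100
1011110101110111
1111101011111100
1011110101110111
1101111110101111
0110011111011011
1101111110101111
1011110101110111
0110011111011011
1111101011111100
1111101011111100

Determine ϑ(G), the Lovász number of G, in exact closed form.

deg(735) = 13; N(735) = {413, 893, 101, 200, 873, 501, 199, 945, 162, 372, 729, 927, 491}.
deg(200) = 11; N(200) = {893, 223, 873, 501, 199, 945, 735, 500, 372, 927, 491}.
Vertex 873 has 12 neighbors: 413, 893, 223, 101, 200, 501, 945, 735, 162, 500, 372, 729.
deg(199) = 12; N(199) = {413, 893, 223, 101, 200, 501, 945, 735, 162, 500, 372, 729}.
Complete 4-partite, parts [5, 4, 4, 3]: perfect, ϑ = α = 5.
ϑ(G) ≈ 5.000000000.
Lovász sandwich 5 ≤ 5 ≤ 5: collapsed.

5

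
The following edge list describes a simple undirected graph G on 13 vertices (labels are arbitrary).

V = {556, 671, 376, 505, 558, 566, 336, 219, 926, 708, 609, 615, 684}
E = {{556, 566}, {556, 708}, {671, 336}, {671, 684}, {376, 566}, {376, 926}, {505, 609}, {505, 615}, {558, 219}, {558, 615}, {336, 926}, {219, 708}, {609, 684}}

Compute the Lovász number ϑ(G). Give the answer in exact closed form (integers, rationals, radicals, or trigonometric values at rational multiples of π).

13*cos(pi/13)/(cos(pi/13) + 1)

N(556) = {566, 708}, |N(556)| = 2.
deg(708) = 2; N(708) = {556, 219}.
Vertex 926 has 2 neighbors: 376, 336.
Vertex 505 has 2 neighbors: 609, 615.
2-regular, N=13; a single 13-cycle (edge-transitive).
The 7 distinct eigenvalues: [2.0, 1.771, 1.136, 0.241, -0.709, -1.497, -1.942].
−13·(-2*cos(pi/13)) / ((2)−(-2*cos(pi/13))) = 13*cos(pi/13)/(cos(pi/13) + 1) = ϑ(G).
= 6.4041686… (decimal).
Check 6 ≤ 13*cos(pi/13)/(cos(pi/13) + 1) ≤ 7: both strict.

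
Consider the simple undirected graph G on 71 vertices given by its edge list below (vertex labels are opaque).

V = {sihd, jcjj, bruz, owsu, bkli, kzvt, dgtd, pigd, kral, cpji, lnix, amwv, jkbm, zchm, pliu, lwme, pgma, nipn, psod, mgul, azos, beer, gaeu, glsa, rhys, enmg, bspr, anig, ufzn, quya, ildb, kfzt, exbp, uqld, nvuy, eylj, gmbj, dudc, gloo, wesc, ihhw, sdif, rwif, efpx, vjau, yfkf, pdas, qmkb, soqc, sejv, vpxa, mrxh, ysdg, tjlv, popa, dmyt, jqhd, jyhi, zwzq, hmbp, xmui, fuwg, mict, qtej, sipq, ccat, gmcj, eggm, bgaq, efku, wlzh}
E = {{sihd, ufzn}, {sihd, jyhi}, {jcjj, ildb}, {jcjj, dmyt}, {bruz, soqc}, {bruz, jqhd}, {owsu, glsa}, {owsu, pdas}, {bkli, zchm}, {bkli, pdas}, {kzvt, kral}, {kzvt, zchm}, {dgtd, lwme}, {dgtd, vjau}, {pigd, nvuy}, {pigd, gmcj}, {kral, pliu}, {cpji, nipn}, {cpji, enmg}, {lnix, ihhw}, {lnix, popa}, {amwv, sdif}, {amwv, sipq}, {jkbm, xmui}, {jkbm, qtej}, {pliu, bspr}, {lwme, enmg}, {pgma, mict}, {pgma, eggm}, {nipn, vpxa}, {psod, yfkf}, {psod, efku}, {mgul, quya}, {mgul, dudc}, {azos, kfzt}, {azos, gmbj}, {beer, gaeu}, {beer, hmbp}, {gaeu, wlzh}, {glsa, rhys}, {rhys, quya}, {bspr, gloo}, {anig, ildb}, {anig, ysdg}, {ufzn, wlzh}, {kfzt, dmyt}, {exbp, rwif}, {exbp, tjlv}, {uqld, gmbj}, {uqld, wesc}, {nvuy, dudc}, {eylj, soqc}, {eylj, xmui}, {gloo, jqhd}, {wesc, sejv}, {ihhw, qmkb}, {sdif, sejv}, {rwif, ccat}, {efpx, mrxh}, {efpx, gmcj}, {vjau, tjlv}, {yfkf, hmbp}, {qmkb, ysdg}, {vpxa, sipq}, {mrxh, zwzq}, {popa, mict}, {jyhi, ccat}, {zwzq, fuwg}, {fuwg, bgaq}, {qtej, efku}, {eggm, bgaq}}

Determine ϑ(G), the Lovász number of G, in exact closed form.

deg(bruz) = 2; N(bruz) = {soqc, jqhd}.
N(pigd) = {nvuy, gmcj}, |N(pigd)| = 2.
N(sihd) = {ufzn, jyhi}, |N(sihd)| = 2.
Vertex kzvt has 2 neighbors: kral, zchm.
71-vertex 2-regular graph: connected 2-regular on 71 ⇒ C_{71}.
spec(A) ≈ [2.0, 1.9922, 1.9688, 1.9299, 1.876, 1.8074, 1.7246, 1.6284, 1.5194, 1.3985, 1.2666, 1.1249, 0.9743, 0.8162, 0.6516, 0.4819, 0.3085, 0.1326, -0.0442, -0.2208, -0.3956, -0.5673, -0.7346, -0.8961, -1.0507, -1.1969, -1.3339, -1.4604, -1.5754, -1.6781, -1.7677, -1.8435, -1.9048, -1.9513, -1.9824, -1.998] (distinct, 4 d.p.).
λ_max=2, λ_min=-2*cos(pi/71); ϑ = −71·λ_min/(λ_max−λ_min) = 71*cos(pi/71)/(cos(pi/71) + 1).
ϑ(G) ≈ 35.482618.
Check 35 ≤ 71*cos(pi/71)/(cos(pi/71) + 1) ≤ 36: both strict.

71*cos(pi/71)/(cos(pi/71) + 1)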